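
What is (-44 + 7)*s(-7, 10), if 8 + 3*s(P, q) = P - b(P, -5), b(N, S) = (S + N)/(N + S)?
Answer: 592/3 ≈ 197.33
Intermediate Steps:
b(N, S) = 1 (b(N, S) = (N + S)/(N + S) = 1)
s(P, q) = -3 + P/3 (s(P, q) = -8/3 + (P - 1*1)/3 = -8/3 + (P - 1)/3 = -8/3 + (-1 + P)/3 = -8/3 + (-1/3 + P/3) = -3 + P/3)
(-44 + 7)*s(-7, 10) = (-44 + 7)*(-3 + (1/3)*(-7)) = -37*(-3 - 7/3) = -37*(-16/3) = 592/3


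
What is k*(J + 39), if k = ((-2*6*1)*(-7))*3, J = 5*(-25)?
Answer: -21672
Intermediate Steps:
J = -125
k = 252 (k = (-12*1*(-7))*3 = -12*(-7)*3 = 84*3 = 252)
k*(J + 39) = 252*(-125 + 39) = 252*(-86) = -21672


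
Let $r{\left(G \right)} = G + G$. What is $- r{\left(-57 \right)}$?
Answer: $114$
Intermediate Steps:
$r{\left(G \right)} = 2 G$
$- r{\left(-57 \right)} = - 2 \left(-57\right) = \left(-1\right) \left(-114\right) = 114$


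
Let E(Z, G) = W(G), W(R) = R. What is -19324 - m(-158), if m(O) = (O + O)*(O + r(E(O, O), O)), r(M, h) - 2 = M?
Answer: -118548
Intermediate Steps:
E(Z, G) = G
r(M, h) = 2 + M
m(O) = 2*O*(2 + 2*O) (m(O) = (O + O)*(O + (2 + O)) = (2*O)*(2 + 2*O) = 2*O*(2 + 2*O))
-19324 - m(-158) = -19324 - 4*(-158)*(1 - 158) = -19324 - 4*(-158)*(-157) = -19324 - 1*99224 = -19324 - 99224 = -118548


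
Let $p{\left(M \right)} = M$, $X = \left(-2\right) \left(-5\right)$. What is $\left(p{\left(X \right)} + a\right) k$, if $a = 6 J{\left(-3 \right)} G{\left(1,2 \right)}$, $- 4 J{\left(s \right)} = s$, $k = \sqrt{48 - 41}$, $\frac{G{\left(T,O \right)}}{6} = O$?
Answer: $64 \sqrt{7} \approx 169.33$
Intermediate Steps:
$G{\left(T,O \right)} = 6 O$
$X = 10$
$k = \sqrt{7} \approx 2.6458$
$J{\left(s \right)} = - \frac{s}{4}$
$a = 54$ ($a = 6 \left(\left(- \frac{1}{4}\right) \left(-3\right)\right) 6 \cdot 2 = 6 \cdot \frac{3}{4} \cdot 12 = \frac{9}{2} \cdot 12 = 54$)
$\left(p{\left(X \right)} + a\right) k = \left(10 + 54\right) \sqrt{7} = 64 \sqrt{7}$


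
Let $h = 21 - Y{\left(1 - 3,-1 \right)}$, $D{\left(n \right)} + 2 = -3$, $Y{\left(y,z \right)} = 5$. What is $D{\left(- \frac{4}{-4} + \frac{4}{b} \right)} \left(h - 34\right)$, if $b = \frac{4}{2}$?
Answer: $90$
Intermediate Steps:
$b = 2$ ($b = 4 \cdot \frac{1}{2} = 2$)
$D{\left(n \right)} = -5$ ($D{\left(n \right)} = -2 - 3 = -5$)
$h = 16$ ($h = 21 - 5 = 16$)
$D{\left(- \frac{4}{-4} + \frac{4}{b} \right)} \left(h - 34\right) = - 5 \left(16 - 34\right) = \left(-5\right) \left(-18\right) = 90$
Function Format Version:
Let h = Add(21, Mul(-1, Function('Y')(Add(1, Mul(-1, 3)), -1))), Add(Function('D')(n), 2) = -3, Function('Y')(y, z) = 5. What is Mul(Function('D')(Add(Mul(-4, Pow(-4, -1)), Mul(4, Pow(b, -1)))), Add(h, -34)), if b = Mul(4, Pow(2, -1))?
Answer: 90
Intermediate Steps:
b = 2 (b = Mul(4, Rational(1, 2)) = 2)
Function('D')(n) = -5 (Function('D')(n) = Add(-2, -3) = -5)
h = 16 (h = Add(21, Mul(-1, 5)) = Add(21, -5) = 16)
Mul(Function('D')(Add(Mul(-4, Pow(-4, -1)), Mul(4, Pow(b, -1)))), Add(h, -34)) = Mul(-5, Add(16, -34)) = Mul(-5, -18) = 90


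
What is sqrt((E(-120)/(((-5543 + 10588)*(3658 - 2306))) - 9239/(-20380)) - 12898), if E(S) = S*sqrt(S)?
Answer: sqrt(-230422302988441395455 - 628623749400*I*sqrt(30))/133662230 ≈ 8.485e-7 - 113.57*I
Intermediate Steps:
E(S) = S**(3/2)
sqrt((E(-120)/(((-5543 + 10588)*(3658 - 2306))) - 9239/(-20380)) - 12898) = sqrt(((-120)**(3/2)/(((-5543 + 10588)*(3658 - 2306))) - 9239/(-20380)) - 12898) = sqrt(((-240*I*sqrt(30))/((5045*1352)) - 9239*(-1/20380)) - 12898) = sqrt((-240*I*sqrt(30)/6820840 + 9239/20380) - 12898) = sqrt((-240*I*sqrt(30)*(1/6820840) + 9239/20380) - 12898) = sqrt((-6*I*sqrt(30)/170521 + 9239/20380) - 12898) = sqrt((9239/20380 - 6*I*sqrt(30)/170521) - 12898) = sqrt(-262852001/20380 - 6*I*sqrt(30)/170521)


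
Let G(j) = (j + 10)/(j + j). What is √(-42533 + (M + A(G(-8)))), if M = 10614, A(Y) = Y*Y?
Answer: I*√2042815/8 ≈ 178.66*I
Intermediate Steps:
G(j) = (10 + j)/(2*j) (G(j) = (10 + j)/((2*j)) = (10 + j)*(1/(2*j)) = (10 + j)/(2*j))
A(Y) = Y²
√(-42533 + (M + A(G(-8)))) = √(-42533 + (10614 + ((½)*(10 - 8)/(-8))²)) = √(-42533 + (10614 + ((½)*(-⅛)*2)²)) = √(-42533 + (10614 + (-⅛)²)) = √(-42533 + (10614 + 1/64)) = √(-42533 + 679297/64) = √(-2042815/64) = I*√2042815/8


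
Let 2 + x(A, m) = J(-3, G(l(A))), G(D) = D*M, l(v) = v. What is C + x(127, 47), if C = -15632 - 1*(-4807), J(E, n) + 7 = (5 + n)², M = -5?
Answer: 386066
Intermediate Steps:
G(D) = -5*D (G(D) = D*(-5) = -5*D)
J(E, n) = -7 + (5 + n)²
x(A, m) = -9 + (5 - 5*A)² (x(A, m) = -2 + (-7 + (5 - 5*A)²) = -9 + (5 - 5*A)²)
C = -10825 (C = -15632 + 4807 = -10825)
C + x(127, 47) = -10825 + (-9 + 25*(1 - 1*127)²) = -10825 + (-9 + 25*(1 - 127)²) = -10825 + (-9 + 25*(-126)²) = -10825 + (-9 + 25*15876) = -10825 + (-9 + 396900) = -10825 + 396891 = 386066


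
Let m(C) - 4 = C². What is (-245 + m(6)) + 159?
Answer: -46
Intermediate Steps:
m(C) = 4 + C²
(-245 + m(6)) + 159 = (-245 + (4 + 6²)) + 159 = (-245 + (4 + 36)) + 159 = (-245 + 40) + 159 = -205 + 159 = -46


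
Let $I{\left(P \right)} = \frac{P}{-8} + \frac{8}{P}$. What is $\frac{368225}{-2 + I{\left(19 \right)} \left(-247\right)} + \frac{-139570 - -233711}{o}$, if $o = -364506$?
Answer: $\frac{279167699}{364506} \approx 765.88$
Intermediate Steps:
$I{\left(P \right)} = \frac{8}{P} - \frac{P}{8}$ ($I{\left(P \right)} = P \left(- \frac{1}{8}\right) + \frac{8}{P} = - \frac{P}{8} + \frac{8}{P} = \frac{8}{P} - \frac{P}{8}$)
$\frac{368225}{-2 + I{\left(19 \right)} \left(-247\right)} + \frac{-139570 - -233711}{o} = \frac{368225}{-2 + \left(\frac{8}{19} - \frac{19}{8}\right) \left(-247\right)} + \frac{-139570 - -233711}{-364506} = \frac{368225}{-2 + \left(8 \cdot \frac{1}{19} - \frac{19}{8}\right) \left(-247\right)} + \left(-139570 + 233711\right) \left(- \frac{1}{364506}\right) = \frac{368225}{-2 + \left(\frac{8}{19} - \frac{19}{8}\right) \left(-247\right)} + 94141 \left(- \frac{1}{364506}\right) = \frac{368225}{-2 - - \frac{3861}{8}} - \frac{94141}{364506} = \frac{368225}{-2 + \frac{3861}{8}} - \frac{94141}{364506} = \frac{368225}{\frac{3845}{8}} - \frac{94141}{364506} = 368225 \cdot \frac{8}{3845} - \frac{94141}{364506} = \frac{589160}{769} - \frac{94141}{364506} = \frac{279167699}{364506}$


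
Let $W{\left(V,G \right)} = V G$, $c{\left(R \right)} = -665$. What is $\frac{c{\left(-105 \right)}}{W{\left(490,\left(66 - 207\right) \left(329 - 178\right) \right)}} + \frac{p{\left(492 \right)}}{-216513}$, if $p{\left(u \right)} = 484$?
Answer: $- \frac{4247093}{1955663514} \approx -0.0021717$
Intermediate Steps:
$W{\left(V,G \right)} = G V$
$\frac{c{\left(-105 \right)}}{W{\left(490,\left(66 - 207\right) \left(329 - 178\right) \right)}} + \frac{p{\left(492 \right)}}{-216513} = - \frac{665}{\left(66 - 207\right) \left(329 - 178\right) 490} + \frac{484}{-216513} = - \frac{665}{\left(-141\right) 151 \cdot 490} + 484 \left(- \frac{1}{216513}\right) = - \frac{665}{\left(-21291\right) 490} - \frac{44}{19683} = - \frac{665}{-10432590} - \frac{44}{19683} = \left(-665\right) \left(- \frac{1}{10432590}\right) - \frac{44}{19683} = \frac{19}{298074} - \frac{44}{19683} = - \frac{4247093}{1955663514}$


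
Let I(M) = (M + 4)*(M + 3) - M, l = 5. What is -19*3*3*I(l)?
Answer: -11457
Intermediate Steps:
I(M) = -M + (3 + M)*(4 + M) (I(M) = (4 + M)*(3 + M) - M = (3 + M)*(4 + M) - M = -M + (3 + M)*(4 + M))
-19*3*3*I(l) = -19*3*3*(12 + 5**2 + 6*5) = -171*(12 + 25 + 30) = -171*67 = -19*603 = -11457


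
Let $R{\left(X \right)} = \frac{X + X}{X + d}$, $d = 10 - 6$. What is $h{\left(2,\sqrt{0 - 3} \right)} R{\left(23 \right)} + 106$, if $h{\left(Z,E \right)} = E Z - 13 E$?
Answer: $106 - \frac{506 i \sqrt{3}}{27} \approx 106.0 - 32.46 i$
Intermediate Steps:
$d = 4$
$h{\left(Z,E \right)} = - 13 E + E Z$
$R{\left(X \right)} = \frac{2 X}{4 + X}$ ($R{\left(X \right)} = \frac{X + X}{X + 4} = \frac{2 X}{4 + X}$)
$h{\left(2,\sqrt{0 - 3} \right)} R{\left(23 \right)} + 106 = \sqrt{0 - 3} \left(-13 + 2\right) 2 \cdot 23 \frac{1}{4 + 23} + 106 = \sqrt{-3} \left(-11\right) 2 \cdot 23 \cdot \frac{1}{27} + 106 = i \sqrt{3} \left(-11\right) 2 \cdot 23 \cdot \frac{1}{27} + 106 = - 11 i \sqrt{3} \cdot \frac{46}{27} + 106 = - \frac{506 i \sqrt{3}}{27} + 106 = 106 - \frac{506 i \sqrt{3}}{27}$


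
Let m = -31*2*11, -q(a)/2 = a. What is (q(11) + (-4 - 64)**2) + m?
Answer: 3920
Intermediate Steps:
q(a) = -2*a
m = -682 (m = -62*11 = -682)
(q(11) + (-4 - 64)**2) + m = (-2*11 + (-4 - 64)**2) - 682 = (-22 + (-68)**2) - 682 = (-22 + 4624) - 682 = 4602 - 682 = 3920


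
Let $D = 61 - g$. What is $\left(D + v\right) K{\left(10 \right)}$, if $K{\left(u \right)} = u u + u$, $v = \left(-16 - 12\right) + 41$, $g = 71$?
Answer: $330$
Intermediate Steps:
$D = -10$ ($D = 61 - 71 = -10$)
$v = 13$ ($v = -28 + 41 = 13$)
$K{\left(u \right)} = u + u^{2}$ ($K{\left(u \right)} = u^{2} + u = u + u^{2}$)
$\left(D + v\right) K{\left(10 \right)} = \left(-10 + 13\right) 10 \left(1 + 10\right) = 3 \cdot 10 \cdot 11 = 3 \cdot 110 = 330$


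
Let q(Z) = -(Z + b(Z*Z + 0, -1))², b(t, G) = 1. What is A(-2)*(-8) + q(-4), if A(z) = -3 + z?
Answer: 31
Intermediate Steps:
q(Z) = -(1 + Z)² (q(Z) = -(Z + 1)² = -(1 + Z)²)
A(-2)*(-8) + q(-4) = (-3 - 2)*(-8) - (1 - 4)² = -5*(-8) - 1*(-3)² = 40 - 1*9 = 40 - 9 = 31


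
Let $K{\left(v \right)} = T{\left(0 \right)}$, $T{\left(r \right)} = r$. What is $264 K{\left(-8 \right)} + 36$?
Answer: $36$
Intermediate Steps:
$K{\left(v \right)} = 0$
$264 K{\left(-8 \right)} + 36 = 264 \cdot 0 + 36 = 0 + 36 = 36$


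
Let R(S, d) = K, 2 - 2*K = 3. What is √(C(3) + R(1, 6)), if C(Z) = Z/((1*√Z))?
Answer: √(-2 + 4*√3)/2 ≈ 1.1100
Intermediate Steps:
K = -½ (K = 1 - ½*3 = 1 - 3/2 = -½ ≈ -0.50000)
R(S, d) = -½
C(Z) = √Z (C(Z) = Z/(√Z) = Z/√Z = √Z)
√(C(3) + R(1, 6)) = √(√3 - ½) = √(-½ + √3)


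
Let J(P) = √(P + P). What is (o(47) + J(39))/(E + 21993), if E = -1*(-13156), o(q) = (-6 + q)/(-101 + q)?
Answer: -41/1898046 + √78/35149 ≈ 0.00022967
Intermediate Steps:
o(q) = (-6 + q)/(-101 + q)
E = 13156
J(P) = √2*√P (J(P) = √(2*P) = √2*√P)
(o(47) + J(39))/(E + 21993) = ((-6 + 47)/(-101 + 47) + √2*√39)/(13156 + 21993) = (41/(-54) + √78)/35149 = (-1/54*41 + √78)*(1/35149) = (-41/54 + √78)*(1/35149) = -41/1898046 + √78/35149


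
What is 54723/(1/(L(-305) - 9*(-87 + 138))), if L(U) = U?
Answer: -41808372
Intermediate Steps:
54723/(1/(L(-305) - 9*(-87 + 138))) = 54723/(1/(-305 - 9*(-87 + 138))) = 54723/(1/(-305 - 9*51)) = 54723/(1/(-305 - 459)) = 54723/(1/(-764)) = 54723/(-1/764) = 54723*(-764) = -41808372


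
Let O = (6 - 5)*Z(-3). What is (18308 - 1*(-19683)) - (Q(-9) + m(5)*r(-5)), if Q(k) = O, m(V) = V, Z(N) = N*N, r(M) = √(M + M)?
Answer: 37982 - 5*I*√10 ≈ 37982.0 - 15.811*I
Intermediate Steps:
r(M) = √2*√M (r(M) = √(2*M) = √2*√M)
Z(N) = N²
O = 9 (O = (6 - 5)*(-3)² = 1*9 = 9)
Q(k) = 9
(18308 - 1*(-19683)) - (Q(-9) + m(5)*r(-5)) = (18308 - 1*(-19683)) - (9 + 5*(√2*√(-5))) = (18308 + 19683) - (9 + 5*(√2*(I*√5))) = 37991 - (9 + 5*(I*√10)) = 37991 - (9 + 5*I*√10) = 37991 + (-9 - 5*I*√10) = 37982 - 5*I*√10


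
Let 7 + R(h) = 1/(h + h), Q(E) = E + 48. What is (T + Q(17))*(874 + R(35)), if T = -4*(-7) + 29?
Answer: 3702151/35 ≈ 1.0578e+5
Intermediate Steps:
Q(E) = 48 + E
R(h) = -7 + 1/(2*h) (R(h) = -7 + 1/(h + h) = -7 + 1/(2*h))
T = 57 (T = 28 + 29 = 57)
(T + Q(17))*(874 + R(35)) = (57 + (48 + 17))*(874 + (-7 + (1/2)/35)) = (57 + 65)*(874 + (-7 + (1/2)*(1/35))) = 122*(874 + (-7 + 1/70)) = 122*(874 - 489/70) = 122*(60691/70) = 3702151/35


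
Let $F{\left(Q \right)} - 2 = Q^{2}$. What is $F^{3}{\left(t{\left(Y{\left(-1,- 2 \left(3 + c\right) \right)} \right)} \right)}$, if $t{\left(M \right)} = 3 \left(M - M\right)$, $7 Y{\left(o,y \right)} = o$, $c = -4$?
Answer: $8$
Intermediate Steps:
$Y{\left(o,y \right)} = \frac{o}{7}$
$t{\left(M \right)} = 0$ ($t{\left(M \right)} = 3 \cdot 0 = 0$)
$F{\left(Q \right)} = 2 + Q^{2}$
$F^{3}{\left(t{\left(Y{\left(-1,- 2 \left(3 + c\right) \right)} \right)} \right)} = \left(2 + 0^{2}\right)^{3} = \left(2 + 0\right)^{3} = 2^{3} = 8$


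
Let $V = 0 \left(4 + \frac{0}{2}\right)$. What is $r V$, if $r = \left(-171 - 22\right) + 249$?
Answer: $0$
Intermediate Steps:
$V = 0$ ($V = 0 \left(4 + 0 \cdot \frac{1}{2}\right) = 0 \left(4 + 0\right) = 0 \cdot 4 = 0$)
$r = 56$ ($r = -193 + 249 = 56$)
$r V = 56 \cdot 0 = 0$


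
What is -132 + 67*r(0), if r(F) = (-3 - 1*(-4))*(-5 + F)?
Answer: -467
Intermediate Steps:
r(F) = -5 + F (r(F) = (-3 + 4)*(-5 + F) = 1*(-5 + F) = -5 + F)
-132 + 67*r(0) = -132 + 67*(-5 + 0) = -132 + 67*(-5) = -132 - 335 = -467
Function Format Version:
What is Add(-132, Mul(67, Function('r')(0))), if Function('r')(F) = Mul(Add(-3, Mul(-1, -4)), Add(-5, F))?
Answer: -467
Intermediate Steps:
Function('r')(F) = Add(-5, F) (Function('r')(F) = Mul(Add(-3, 4), Add(-5, F)) = Mul(1, Add(-5, F)) = Add(-5, F))
Add(-132, Mul(67, Function('r')(0))) = Add(-132, Mul(67, Add(-5, 0))) = Add(-132, Mul(67, -5)) = Add(-132, -335) = -467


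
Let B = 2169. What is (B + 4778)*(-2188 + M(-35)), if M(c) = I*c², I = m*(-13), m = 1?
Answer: -125831011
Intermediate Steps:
I = -13 (I = 1*(-13) = -13)
M(c) = -13*c²
(B + 4778)*(-2188 + M(-35)) = (2169 + 4778)*(-2188 - 13*(-35)²) = 6947*(-2188 - 13*1225) = 6947*(-2188 - 15925) = 6947*(-18113) = -125831011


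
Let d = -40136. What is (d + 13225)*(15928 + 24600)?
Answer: -1090649008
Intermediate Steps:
(d + 13225)*(15928 + 24600) = (-40136 + 13225)*(15928 + 24600) = -26911*40528 = -1090649008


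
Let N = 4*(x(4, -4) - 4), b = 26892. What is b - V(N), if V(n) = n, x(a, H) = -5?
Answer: 26928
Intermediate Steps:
N = -36 (N = 4*(-5 - 4) = 4*(-9) = -36)
b - V(N) = 26892 - 1*(-36) = 26892 + 36 = 26928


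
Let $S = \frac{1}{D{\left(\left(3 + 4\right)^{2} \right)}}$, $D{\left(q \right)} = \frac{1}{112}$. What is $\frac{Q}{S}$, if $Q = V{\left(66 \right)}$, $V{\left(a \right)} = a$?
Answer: $\frac{33}{56} \approx 0.58929$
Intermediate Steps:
$D{\left(q \right)} = \frac{1}{112}$
$Q = 66$
$S = 112$ ($S = \frac{1}{\frac{1}{112}} = 112$)
$\frac{Q}{S} = \frac{66}{112} = 66 \cdot \frac{1}{112} = \frac{33}{56}$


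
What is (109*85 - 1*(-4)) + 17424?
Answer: 26693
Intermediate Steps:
(109*85 - 1*(-4)) + 17424 = (9265 + 4) + 17424 = 9269 + 17424 = 26693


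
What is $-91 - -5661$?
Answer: $5570$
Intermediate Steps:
$-91 - -5661 = -91 + 5661 = 5570$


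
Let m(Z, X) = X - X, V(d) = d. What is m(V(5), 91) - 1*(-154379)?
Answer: 154379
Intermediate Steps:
m(Z, X) = 0
m(V(5), 91) - 1*(-154379) = 0 - 1*(-154379) = 0 + 154379 = 154379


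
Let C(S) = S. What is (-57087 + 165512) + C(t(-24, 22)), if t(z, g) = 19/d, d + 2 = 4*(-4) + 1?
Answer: 1843206/17 ≈ 1.0842e+5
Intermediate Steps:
d = -17 (d = -2 + (4*(-4) + 1) = -2 + (-16 + 1) = -2 - 15 = -17)
t(z, g) = -19/17 (t(z, g) = 19/(-17) = 19*(-1/17) = -19/17)
(-57087 + 165512) + C(t(-24, 22)) = (-57087 + 165512) - 19/17 = 108425 - 19/17 = 1843206/17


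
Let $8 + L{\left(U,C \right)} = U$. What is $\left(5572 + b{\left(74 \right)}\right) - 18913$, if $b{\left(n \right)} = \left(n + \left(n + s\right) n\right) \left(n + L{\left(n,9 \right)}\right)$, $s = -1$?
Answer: $753299$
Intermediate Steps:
$L{\left(U,C \right)} = -8 + U$
$b{\left(n \right)} = \left(-8 + 2 n\right) \left(n + n \left(-1 + n\right)\right)$ ($b{\left(n \right)} = \left(n + \left(n - 1\right) n\right) \left(n + \left(-8 + n\right)\right) = \left(n + \left(-1 + n\right) n\right) \left(-8 + 2 n\right) = \left(n + n \left(-1 + n\right)\right) \left(-8 + 2 n\right) = \left(-8 + 2 n\right) \left(n + n \left(-1 + n\right)\right)$)
$\left(5572 + b{\left(74 \right)}\right) - 18913 = \left(5572 + 2 \cdot 74^{2} \left(-4 + 74\right)\right) - 18913 = \left(5572 + 2 \cdot 5476 \cdot 70\right) - 18913 = \left(5572 + 766640\right) - 18913 = 772212 - 18913 = 753299$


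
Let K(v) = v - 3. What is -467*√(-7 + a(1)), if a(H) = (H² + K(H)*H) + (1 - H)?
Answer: -934*I*√2 ≈ -1320.9*I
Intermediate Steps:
K(v) = -3 + v
a(H) = 1 + H² - H + H*(-3 + H) (a(H) = (H² + (-3 + H)*H) + (1 - H) = (H² + H*(-3 + H)) + (1 - H) = 1 + H² - H + H*(-3 + H))
-467*√(-7 + a(1)) = -467*√(-7 + (1 - 4*1 + 2*1²)) = -467*√(-7 + (1 - 4 + 2*1)) = -467*√(-7 + (1 - 4 + 2)) = -467*√(-7 - 1) = -934*I*√2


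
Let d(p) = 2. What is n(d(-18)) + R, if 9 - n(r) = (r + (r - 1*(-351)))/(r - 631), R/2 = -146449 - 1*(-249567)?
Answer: 129728460/629 ≈ 2.0625e+5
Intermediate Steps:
R = 206236 (R = 2*(-146449 - 1*(-249567)) = 2*(-146449 + 249567) = 2*103118 = 206236)
n(r) = 9 - (351 + 2*r)/(-631 + r) (n(r) = 9 - (r + (r - 1*(-351)))/(r - 631) = 9 - (r + (r + 351))/(-631 + r) = 9 - (r + (351 + r))/(-631 + r) = 9 - (351 + 2*r)/(-631 + r))
n(d(-18)) + R = (-6030 + 7*2)/(-631 + 2) + 206236 = (-6030 + 14)/(-629) + 206236 = -1/629*(-6016) + 206236 = 6016/629 + 206236 = 129728460/629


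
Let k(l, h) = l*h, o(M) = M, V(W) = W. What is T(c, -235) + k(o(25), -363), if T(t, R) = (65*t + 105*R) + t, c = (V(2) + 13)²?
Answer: -18900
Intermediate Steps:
c = 225 (c = (2 + 13)² = 15² = 225)
T(t, R) = 66*t + 105*R
k(l, h) = h*l
T(c, -235) + k(o(25), -363) = (66*225 + 105*(-235)) - 363*25 = (14850 - 24675) - 9075 = -9825 - 9075 = -18900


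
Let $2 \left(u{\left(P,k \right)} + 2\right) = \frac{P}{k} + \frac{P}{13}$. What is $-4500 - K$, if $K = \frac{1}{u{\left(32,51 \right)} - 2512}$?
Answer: $- \frac{7495910337}{1665758} \approx -4500.0$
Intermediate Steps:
$u{\left(P,k \right)} = -2 + \frac{P}{26} + \frac{P}{2 k}$ ($u{\left(P,k \right)} = -2 + \frac{\frac{P}{k} + \frac{P}{13}}{2} = -2 + \frac{\frac{P}{13} + \frac{P}{k}}{2} = -2 + \left(\frac{P}{26} + \frac{P}{2 k}\right) = -2 + \frac{P}{26} + \frac{P}{2 k}$)
$K = - \frac{663}{1665758}$ ($K = \frac{1}{\left(-2 + \frac{1}{26} \cdot 32 + \frac{1}{2} \cdot 32 \cdot \frac{1}{51}\right) - 2512} = \frac{1}{\left(-2 + \frac{16}{13} + \frac{1}{2} \cdot 32 \cdot \frac{1}{51}\right) - 2512} = \frac{1}{\left(-2 + \frac{16}{13} + \frac{16}{51}\right) - 2512} = \frac{1}{- \frac{302}{663} - 2512} = \frac{1}{- \frac{1665758}{663}} = - \frac{663}{1665758} \approx -0.00039802$)
$-4500 - K = -4500 - - \frac{663}{1665758} = -4500 + \frac{663}{1665758} = - \frac{7495910337}{1665758}$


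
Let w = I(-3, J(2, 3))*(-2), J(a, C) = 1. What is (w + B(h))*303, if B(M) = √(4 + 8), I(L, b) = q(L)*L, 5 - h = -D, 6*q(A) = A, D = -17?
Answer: -909 + 606*√3 ≈ 140.62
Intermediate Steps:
q(A) = A/6
h = -12 (h = 5 - (-1)*(-17) = 5 - 1*17 = 5 - 17 = -12)
I(L, b) = L²/6 (I(L, b) = (L/6)*L = L²/6)
B(M) = 2*√3 (B(M) = √12 = 2*√3)
w = -3 (w = ((⅙)*(-3)²)*(-2) = ((⅙)*9)*(-2) = (3/2)*(-2) = -3)
(w + B(h))*303 = (-3 + 2*√3)*303 = -909 + 606*√3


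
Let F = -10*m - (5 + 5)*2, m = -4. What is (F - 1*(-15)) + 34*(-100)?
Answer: -3365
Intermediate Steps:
F = 20 (F = -10*(-4) - (5 + 5)*2 = 40 - 10*2 = 40 - 1*20 = 40 - 20 = 20)
(F - 1*(-15)) + 34*(-100) = (20 - 1*(-15)) + 34*(-100) = (20 + 15) - 3400 = 35 - 3400 = -3365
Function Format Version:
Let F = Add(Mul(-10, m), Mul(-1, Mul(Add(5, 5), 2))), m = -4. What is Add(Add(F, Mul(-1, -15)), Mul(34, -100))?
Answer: -3365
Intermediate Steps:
F = 20 (F = Add(Mul(-10, -4), Mul(-1, Mul(Add(5, 5), 2))) = Add(40, Mul(-1, Mul(10, 2))) = Add(40, Mul(-1, 20)) = Add(40, -20) = 20)
Add(Add(F, Mul(-1, -15)), Mul(34, -100)) = Add(Add(20, Mul(-1, -15)), Mul(34, -100)) = Add(Add(20, 15), -3400) = Add(35, -3400) = -3365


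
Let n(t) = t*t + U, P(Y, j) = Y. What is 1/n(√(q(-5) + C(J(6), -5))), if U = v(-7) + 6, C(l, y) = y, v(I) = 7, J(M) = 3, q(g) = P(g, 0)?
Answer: ⅓ ≈ 0.33333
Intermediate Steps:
q(g) = g
U = 13 (U = 7 + 6 = 13)
n(t) = 13 + t² (n(t) = t*t + 13 = t² + 13 = 13 + t²)
1/n(√(q(-5) + C(J(6), -5))) = 1/(13 + (√(-5 - 5))²) = 1/(13 + (√(-10))²) = 1/(13 + (I*√10)²) = 1/(13 - 10) = 1/3 = ⅓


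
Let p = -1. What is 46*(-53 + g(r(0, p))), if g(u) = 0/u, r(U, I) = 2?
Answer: -2438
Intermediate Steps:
g(u) = 0
46*(-53 + g(r(0, p))) = 46*(-53 + 0) = 46*(-53) = -2438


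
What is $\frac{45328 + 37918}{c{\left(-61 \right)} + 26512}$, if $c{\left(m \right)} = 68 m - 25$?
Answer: $\frac{83246}{22339} \approx 3.7265$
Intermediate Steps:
$c{\left(m \right)} = -25 + 68 m$
$\frac{45328 + 37918}{c{\left(-61 \right)} + 26512} = \frac{45328 + 37918}{\left(-25 + 68 \left(-61\right)\right) + 26512} = \frac{83246}{\left(-25 - 4148\right) + 26512} = \frac{83246}{-4173 + 26512} = \frac{83246}{22339}$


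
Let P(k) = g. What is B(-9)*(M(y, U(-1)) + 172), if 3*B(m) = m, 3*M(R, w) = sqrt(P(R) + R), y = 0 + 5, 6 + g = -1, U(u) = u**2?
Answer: -516 - I*sqrt(2) ≈ -516.0 - 1.4142*I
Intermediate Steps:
g = -7 (g = -6 - 1 = -7)
P(k) = -7
y = 5
M(R, w) = sqrt(-7 + R)/3
B(m) = m/3
B(-9)*(M(y, U(-1)) + 172) = ((1/3)*(-9))*(sqrt(-7 + 5)/3 + 172) = -3*(sqrt(-2)/3 + 172) = -3*((I*sqrt(2))/3 + 172) = -3*(I*sqrt(2)/3 + 172) = -3*(172 + I*sqrt(2)/3) = -516 - I*sqrt(2)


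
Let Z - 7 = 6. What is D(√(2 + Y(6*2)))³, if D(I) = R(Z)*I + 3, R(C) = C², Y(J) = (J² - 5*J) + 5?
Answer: 23391486 + 439244182*√91 ≈ 4.2135e+9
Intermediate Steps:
Z = 13 (Z = 7 + 6 = 13)
Y(J) = 5 + J² - 5*J
D(I) = 3 + 169*I (D(I) = 13²*I + 3 = 169*I + 3 = 3 + 169*I)
D(√(2 + Y(6*2)))³ = (3 + 169*√(2 + (5 + (6*2)² - 30*2)))³ = (3 + 169*√(2 + (5 + 12² - 5*12)))³ = (3 + 169*√(2 + (5 + 144 - 60)))³ = (3 + 169*√(2 + 89))³ = (3 + 169*√91)³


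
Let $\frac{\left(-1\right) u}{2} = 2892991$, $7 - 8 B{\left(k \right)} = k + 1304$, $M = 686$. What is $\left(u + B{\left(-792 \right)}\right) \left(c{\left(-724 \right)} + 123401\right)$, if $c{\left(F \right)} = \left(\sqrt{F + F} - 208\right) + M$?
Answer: $- \frac{5734155872319}{8} - \frac{46288361 i \sqrt{362}}{4} \approx -7.1677 \cdot 10^{11} - 2.2017 \cdot 10^{8} i$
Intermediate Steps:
$B{\left(k \right)} = - \frac{1297}{8} - \frac{k}{8}$ ($B{\left(k \right)} = \frac{7}{8} - \frac{k + 1304}{8} = \frac{7}{8} - \frac{1304 + k}{8} = \frac{7}{8} - \left(163 + \frac{k}{8}\right) = - \frac{1297}{8} - \frac{k}{8}$)
$c{\left(F \right)} = 478 + \sqrt{2} \sqrt{F}$ ($c{\left(F \right)} = \left(\sqrt{F + F} - 208\right) + 686 = \left(\sqrt{2 F} - 208\right) + 686 = \left(\sqrt{2} \sqrt{F} - 208\right) + 686 = \left(-208 + \sqrt{2} \sqrt{F}\right) + 686 = 478 + \sqrt{2} \sqrt{F}$)
$u = -5785982$ ($u = \left(-2\right) 2892991 = -5785982$)
$\left(u + B{\left(-792 \right)}\right) \left(c{\left(-724 \right)} + 123401\right) = \left(-5785982 - \frac{505}{8}\right) \left(\left(478 + \sqrt{2} \sqrt{-724}\right) + 123401\right) = \left(-5785982 + \left(- \frac{1297}{8} + 99\right)\right) \left(\left(478 + \sqrt{2} \cdot 2 i \sqrt{181}\right) + 123401\right) = \left(-5785982 - \frac{505}{8}\right) \left(\left(478 + 2 i \sqrt{362}\right) + 123401\right) = - \frac{46288361 \left(123879 + 2 i \sqrt{362}\right)}{8} = - \frac{5734155872319}{8} - \frac{46288361 i \sqrt{362}}{4}$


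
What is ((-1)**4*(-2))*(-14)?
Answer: 28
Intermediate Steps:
((-1)**4*(-2))*(-14) = (1*(-2))*(-14) = -2*(-14) = 28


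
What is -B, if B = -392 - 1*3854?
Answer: 4246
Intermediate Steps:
B = -4246 (B = -392 - 3854 = -4246)
-B = -1*(-4246) = 4246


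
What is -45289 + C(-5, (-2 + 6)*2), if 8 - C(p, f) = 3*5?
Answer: -45296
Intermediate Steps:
C(p, f) = -7 (C(p, f) = 8 - 3*5 = 8 - 1*15 = 8 - 15 = -7)
-45289 + C(-5, (-2 + 6)*2) = -45289 - 7 = -45296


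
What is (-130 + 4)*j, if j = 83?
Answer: -10458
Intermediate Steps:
(-130 + 4)*j = (-130 + 4)*83 = -126*83 = -10458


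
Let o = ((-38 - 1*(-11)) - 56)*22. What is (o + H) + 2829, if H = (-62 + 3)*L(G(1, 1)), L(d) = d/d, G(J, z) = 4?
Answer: 944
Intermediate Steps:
o = -1826 (o = ((-38 + 11) - 56)*22 = (-27 - 56)*22 = -83*22 = -1826)
L(d) = 1
H = -59 (H = (-62 + 3)*1 = -59*1 = -59)
(o + H) + 2829 = (-1826 - 59) + 2829 = -1885 + 2829 = 944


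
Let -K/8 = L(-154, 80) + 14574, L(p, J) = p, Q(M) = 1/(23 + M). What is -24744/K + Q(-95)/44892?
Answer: 2499313603/11652167520 ≈ 0.21449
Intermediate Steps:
K = -115360 (K = -8*(-154 + 14574) = -8*14420 = -115360)
-24744/K + Q(-95)/44892 = -24744/(-115360) + 1/((23 - 95)*44892) = -24744*(-1/115360) + (1/44892)/(-72) = 3093/14420 - 1/72*1/44892 = 3093/14420 - 1/3232224 = 2499313603/11652167520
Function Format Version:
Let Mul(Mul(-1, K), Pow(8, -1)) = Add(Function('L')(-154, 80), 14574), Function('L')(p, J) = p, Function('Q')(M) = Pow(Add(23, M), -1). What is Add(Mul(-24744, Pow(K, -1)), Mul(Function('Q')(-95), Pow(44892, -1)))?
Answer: Rational(2499313603, 11652167520) ≈ 0.21449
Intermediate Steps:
K = -115360 (K = Mul(-8, Add(-154, 14574)) = Mul(-8, 14420) = -115360)
Add(Mul(-24744, Pow(K, -1)), Mul(Function('Q')(-95), Pow(44892, -1))) = Add(Mul(-24744, Pow(-115360, -1)), Mul(Pow(Add(23, -95), -1), Pow(44892, -1))) = Add(Mul(-24744, Rational(-1, 115360)), Mul(Pow(-72, -1), Rational(1, 44892))) = Add(Rational(3093, 14420), Mul(Rational(-1, 72), Rational(1, 44892))) = Add(Rational(3093, 14420), Rational(-1, 3232224)) = Rational(2499313603, 11652167520)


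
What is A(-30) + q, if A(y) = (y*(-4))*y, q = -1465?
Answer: -5065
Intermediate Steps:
A(y) = -4*y² (A(y) = (-4*y)*y = -4*y²)
A(-30) + q = -4*(-30)² - 1465 = -4*900 - 1465 = -3600 - 1465 = -5065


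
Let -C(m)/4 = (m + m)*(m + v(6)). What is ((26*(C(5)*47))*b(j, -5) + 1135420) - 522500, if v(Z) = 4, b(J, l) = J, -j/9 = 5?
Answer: 20409320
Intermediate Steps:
j = -45 (j = -9*5 = -45)
C(m) = -8*m*(4 + m) (C(m) = -4*(m + m)*(m + 4) = -4*2*m*(4 + m) = -8*m*(4 + m))
((26*(C(5)*47))*b(j, -5) + 1135420) - 522500 = ((26*(-8*5*(4 + 5)*47))*(-45) + 1135420) - 522500 = ((26*(-8*5*9*47))*(-45) + 1135420) - 522500 = ((26*(-360*47))*(-45) + 1135420) - 522500 = ((26*(-16920))*(-45) + 1135420) - 522500 = (-439920*(-45) + 1135420) - 522500 = (19796400 + 1135420) - 522500 = 20931820 - 522500 = 20409320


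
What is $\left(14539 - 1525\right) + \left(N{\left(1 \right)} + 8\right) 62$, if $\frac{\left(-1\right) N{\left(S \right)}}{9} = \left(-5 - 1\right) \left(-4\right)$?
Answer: $118$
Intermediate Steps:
$N{\left(S \right)} = -216$ ($N{\left(S \right)} = - 9 \left(-5 - 1\right) \left(-4\right) = - 9 \left(\left(-6\right) \left(-4\right)\right) = \left(-9\right) 24 = -216$)
$\left(14539 - 1525\right) + \left(N{\left(1 \right)} + 8\right) 62 = \left(14539 - 1525\right) + \left(-216 + 8\right) 62 = 13014 - 12896 = 118$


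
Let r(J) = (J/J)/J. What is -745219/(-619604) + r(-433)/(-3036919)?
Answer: 979952498152617/814770540312908 ≈ 1.2027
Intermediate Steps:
r(J) = 1/J
-745219/(-619604) + r(-433)/(-3036919) = -745219/(-619604) + 1/(-433*(-3036919)) = -745219*(-1/619604) - 1/433*(-1/3036919) = 745219/619604 + 1/1314985927 = 979952498152617/814770540312908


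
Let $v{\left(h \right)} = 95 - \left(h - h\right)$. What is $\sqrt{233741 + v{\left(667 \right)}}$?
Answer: $2 \sqrt{58459} \approx 483.57$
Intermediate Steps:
$v{\left(h \right)} = 95$ ($v{\left(h \right)} = 95 - 0 = 95 + 0 = 95$)
$\sqrt{233741 + v{\left(667 \right)}} = \sqrt{233741 + 95} = \sqrt{233836} = 2 \sqrt{58459}$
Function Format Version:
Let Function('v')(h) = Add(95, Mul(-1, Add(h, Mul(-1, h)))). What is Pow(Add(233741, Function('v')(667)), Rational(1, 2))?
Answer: Mul(2, Pow(58459, Rational(1, 2))) ≈ 483.57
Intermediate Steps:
Function('v')(h) = 95 (Function('v')(h) = Add(95, Mul(-1, 0)) = Add(95, 0) = 95)
Pow(Add(233741, Function('v')(667)), Rational(1, 2)) = Pow(Add(233741, 95), Rational(1, 2)) = Pow(233836, Rational(1, 2)) = Mul(2, Pow(58459, Rational(1, 2)))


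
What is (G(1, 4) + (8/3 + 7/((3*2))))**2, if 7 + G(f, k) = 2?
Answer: 49/36 ≈ 1.3611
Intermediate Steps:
G(f, k) = -5 (G(f, k) = -7 + 2 = -5)
(G(1, 4) + (8/3 + 7/((3*2))))**2 = (-5 + (8/3 + 7/((3*2))))**2 = (-5 + (8*(1/3) + 7/6))**2 = (-5 + (8/3 + 7*(1/6)))**2 = (-5 + (8/3 + 7/6))**2 = (-5 + 23/6)**2 = (-7/6)**2 = 49/36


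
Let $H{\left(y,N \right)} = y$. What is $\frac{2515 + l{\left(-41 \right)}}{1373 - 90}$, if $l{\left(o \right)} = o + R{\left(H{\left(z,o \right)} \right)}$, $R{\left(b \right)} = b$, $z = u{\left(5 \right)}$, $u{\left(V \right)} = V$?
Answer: $\frac{2479}{1283} \approx 1.9322$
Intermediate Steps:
$z = 5$
$l{\left(o \right)} = 5 + o$ ($l{\left(o \right)} = o + 5 = 5 + o$)
$\frac{2515 + l{\left(-41 \right)}}{1373 - 90} = \frac{2515 + \left(5 - 41\right)}{1373 - 90} = \frac{2515 - 36}{1283} = 2479 \cdot \frac{1}{1283} = \frac{2479}{1283}$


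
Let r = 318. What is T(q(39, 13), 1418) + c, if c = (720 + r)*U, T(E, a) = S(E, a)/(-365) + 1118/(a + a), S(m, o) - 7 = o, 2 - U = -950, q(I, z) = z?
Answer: 102289687141/103514 ≈ 9.8817e+5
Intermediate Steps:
U = 952 (U = 2 - 1*(-950) = 2 + 950 = 952)
S(m, o) = 7 + o
T(E, a) = -7/365 + 559/a - a/365 (T(E, a) = (7 + a)/(-365) + 1118/(a + a) = (7 + a)*(-1/365) + 1118/((2*a)) = (-7/365 - a/365) + 1118*(1/(2*a)) = (-7/365 - a/365) + 559/a = -7/365 + 559/a - a/365)
c = 988176 (c = (720 + 318)*952 = 1038*952 = 988176)
T(q(39, 13), 1418) + c = (1/365)*(204035 - 1*1418*(7 + 1418))/1418 + 988176 = (1/365)*(1/1418)*(204035 - 1*1418*1425) + 988176 = (1/365)*(1/1418)*(204035 - 2020650) + 988176 = (1/365)*(1/1418)*(-1816615) + 988176 = -363323/103514 + 988176 = 102289687141/103514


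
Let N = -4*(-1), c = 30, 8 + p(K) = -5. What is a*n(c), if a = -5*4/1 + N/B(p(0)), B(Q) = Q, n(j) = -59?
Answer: 15576/13 ≈ 1198.2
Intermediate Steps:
p(K) = -13 (p(K) = -8 - 5 = -13)
N = 4
a = -264/13 (a = -5*4/1 + 4/(-13) = -20*1 + 4*(-1/13) = -20 - 4/13 = -264/13 ≈ -20.308)
a*n(c) = -264/13*(-59) = 15576/13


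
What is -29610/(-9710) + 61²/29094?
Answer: 89760425/28250274 ≈ 3.1773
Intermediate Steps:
-29610/(-9710) + 61²/29094 = -29610*(-1/9710) + 3721*(1/29094) = 2961/971 + 3721/29094 = 89760425/28250274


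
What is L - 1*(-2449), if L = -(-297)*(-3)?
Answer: 1558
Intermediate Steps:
L = -891 (L = -27*33 = -891)
L - 1*(-2449) = -891 - 1*(-2449) = -891 + 2449 = 1558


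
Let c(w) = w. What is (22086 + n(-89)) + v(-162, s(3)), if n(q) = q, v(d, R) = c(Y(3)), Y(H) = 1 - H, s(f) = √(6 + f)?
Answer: 21995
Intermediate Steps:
v(d, R) = -2 (v(d, R) = 1 - 1*3 = 1 - 3 = -2)
(22086 + n(-89)) + v(-162, s(3)) = (22086 - 89) - 2 = 21997 - 2 = 21995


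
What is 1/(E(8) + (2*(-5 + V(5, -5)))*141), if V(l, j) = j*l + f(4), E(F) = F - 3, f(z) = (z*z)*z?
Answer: 1/9593 ≈ 0.00010424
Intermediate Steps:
f(z) = z**3 (f(z) = z**2*z = z**3)
E(F) = -3 + F
V(l, j) = 64 + j*l (V(l, j) = j*l + 4**3 = j*l + 64 = 64 + j*l)
1/(E(8) + (2*(-5 + V(5, -5)))*141) = 1/((-3 + 8) + (2*(-5 + (64 - 5*5)))*141) = 1/(5 + (2*(-5 + (64 - 25)))*141) = 1/(5 + (2*(-5 + 39))*141) = 1/(5 + (2*34)*141) = 1/(5 + 68*141) = 1/(5 + 9588) = 1/9593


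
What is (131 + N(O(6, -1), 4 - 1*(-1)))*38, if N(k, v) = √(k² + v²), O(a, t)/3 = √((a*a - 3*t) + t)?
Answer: 4978 + 38*√367 ≈ 5706.0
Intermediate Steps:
O(a, t) = 3*√(a² - 2*t) (O(a, t) = 3*√((a*a - 3*t) + t) = 3*√((a² - 3*t) + t) = 3*√(a² - 2*t))
(131 + N(O(6, -1), 4 - 1*(-1)))*38 = (131 + √((3*√(6² - 2*(-1)))² + (4 - 1*(-1))²))*38 = (131 + √((3*√(36 + 2))² + (4 + 1)²))*38 = (131 + √((3*√38)² + 5²))*38 = (131 + √(342 + 25))*38 = (131 + √367)*38 = 4978 + 38*√367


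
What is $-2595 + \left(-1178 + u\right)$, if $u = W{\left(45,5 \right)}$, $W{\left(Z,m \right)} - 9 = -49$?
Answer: $-3813$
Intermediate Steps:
$W{\left(Z,m \right)} = -40$ ($W{\left(Z,m \right)} = 9 - 49 = -40$)
$u = -40$
$-2595 + \left(-1178 + u\right) = -2595 - 1218 = -3813$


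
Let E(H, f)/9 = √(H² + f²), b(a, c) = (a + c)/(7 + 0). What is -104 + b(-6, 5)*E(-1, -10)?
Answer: -104 - 9*√101/7 ≈ -116.92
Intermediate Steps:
b(a, c) = a/7 + c/7 (b(a, c) = (a + c)/7 = (a + c)*(⅐) = a/7 + c/7)
E(H, f) = 9*√(H² + f²)
-104 + b(-6, 5)*E(-1, -10) = -104 + ((⅐)*(-6) + (⅐)*5)*(9*√((-1)² + (-10)²)) = -104 + (-6/7 + 5/7)*(9*√(1 + 100)) = -104 - 9*√101/7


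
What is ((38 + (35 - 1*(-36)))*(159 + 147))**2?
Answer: 1112489316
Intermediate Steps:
((38 + (35 - 1*(-36)))*(159 + 147))**2 = ((38 + (35 + 36))*306)**2 = ((38 + 71)*306)**2 = (109*306)**2 = 33354**2 = 1112489316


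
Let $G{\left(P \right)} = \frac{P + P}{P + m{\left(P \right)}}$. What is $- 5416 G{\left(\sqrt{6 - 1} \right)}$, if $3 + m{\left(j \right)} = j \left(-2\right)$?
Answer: $-13540 + 8124 \sqrt{5} \approx 4625.8$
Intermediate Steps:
$m{\left(j \right)} = -3 - 2 j$ ($m{\left(j \right)} = -3 + j \left(-2\right) = -3 - 2 j$)
$G{\left(P \right)} = \frac{2 P}{-3 - P}$ ($G{\left(P \right)} = \frac{P + P}{P - \left(3 + 2 P\right)} = \frac{2 P}{-3 - P}$)
$- 5416 G{\left(\sqrt{6 - 1} \right)} = - 5416 \frac{2 \sqrt{6 - 1}}{-3 - \sqrt{6 - 1}} = - 5416 \frac{2 \sqrt{5}}{-3 - \sqrt{5}} = - \frac{10832 \sqrt{5}}{-3 - \sqrt{5}}$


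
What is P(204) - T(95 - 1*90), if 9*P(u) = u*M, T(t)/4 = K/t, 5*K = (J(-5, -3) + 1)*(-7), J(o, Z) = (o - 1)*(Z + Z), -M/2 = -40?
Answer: 139108/75 ≈ 1854.8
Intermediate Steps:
M = 80 (M = -2*(-40) = 80)
J(o, Z) = 2*Z*(-1 + o) (J(o, Z) = (-1 + o)*(2*Z) = 2*Z*(-1 + o))
K = -259/5 (K = ((2*(-3)*(-1 - 5) + 1)*(-7))/5 = ((2*(-3)*(-6) + 1)*(-7))/5 = ((36 + 1)*(-7))/5 = (37*(-7))/5 = (⅕)*(-259) = -259/5 ≈ -51.800)
T(t) = -1036/(5*t) (T(t) = 4*(-259/(5*t)) = -1036/(5*t))
P(u) = 80*u/9 (P(u) = (u*80)/9 = (80*u)/9 = 80*u/9)
P(204) - T(95 - 1*90) = (80/9)*204 - (-1036)/(5*(95 - 1*90)) = 5440/3 - (-1036)/(5*(95 - 90)) = 5440/3 - (-1036)/(5*5) = 5440/3 - 1*(-1036/25) = 5440/3 + 1036/25 = 139108/75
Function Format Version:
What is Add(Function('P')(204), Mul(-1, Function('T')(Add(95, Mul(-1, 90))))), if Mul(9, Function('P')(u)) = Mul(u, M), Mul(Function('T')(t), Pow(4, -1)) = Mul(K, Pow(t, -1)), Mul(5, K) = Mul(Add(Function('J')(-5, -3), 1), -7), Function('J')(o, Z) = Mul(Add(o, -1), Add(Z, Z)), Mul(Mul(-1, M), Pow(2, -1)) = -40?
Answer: Rational(139108, 75) ≈ 1854.8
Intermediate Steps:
M = 80 (M = Mul(-2, -40) = 80)
Function('J')(o, Z) = Mul(2, Z, Add(-1, o)) (Function('J')(o, Z) = Mul(Add(-1, o), Mul(2, Z)) = Mul(2, Z, Add(-1, o)))
K = Rational(-259, 5) (K = Mul(Rational(1, 5), Mul(Add(Mul(2, -3, Add(-1, -5)), 1), -7)) = Mul(Rational(1, 5), Mul(Add(Mul(2, -3, -6), 1), -7)) = Mul(Rational(1, 5), Mul(Add(36, 1), -7)) = Mul(Rational(1, 5), Mul(37, -7)) = Mul(Rational(1, 5), -259) = Rational(-259, 5) ≈ -51.800)
Function('T')(t) = Mul(Rational(-1036, 5), Pow(t, -1)) (Function('T')(t) = Mul(4, Mul(Rational(-259, 5), Pow(t, -1))) = Mul(Rational(-1036, 5), Pow(t, -1)))
Function('P')(u) = Mul(Rational(80, 9), u) (Function('P')(u) = Mul(Rational(1, 9), Mul(u, 80)) = Mul(Rational(1, 9), Mul(80, u)) = Mul(Rational(80, 9), u))
Add(Function('P')(204), Mul(-1, Function('T')(Add(95, Mul(-1, 90))))) = Add(Mul(Rational(80, 9), 204), Mul(-1, Mul(Rational(-1036, 5), Pow(Add(95, Mul(-1, 90)), -1)))) = Add(Rational(5440, 3), Mul(-1, Mul(Rational(-1036, 5), Pow(Add(95, -90), -1)))) = Add(Rational(5440, 3), Mul(-1, Mul(Rational(-1036, 5), Pow(5, -1)))) = Add(Rational(5440, 3), Mul(-1, Mul(Rational(-1036, 5), Rational(1, 5)))) = Add(Rational(5440, 3), Mul(-1, Rational(-1036, 25))) = Add(Rational(5440, 3), Rational(1036, 25)) = Rational(139108, 75)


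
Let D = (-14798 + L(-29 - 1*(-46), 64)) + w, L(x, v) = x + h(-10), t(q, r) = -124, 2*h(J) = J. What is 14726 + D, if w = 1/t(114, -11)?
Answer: -7441/124 ≈ -60.008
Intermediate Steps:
h(J) = J/2
L(x, v) = -5 + x (L(x, v) = x + (1/2)*(-10) = x - 5 = -5 + x)
w = -1/124 (w = 1/(-124) = -1/124 ≈ -0.0080645)
D = -1833465/124 (D = (-14798 + (-5 + (-29 - 1*(-46)))) - 1/124 = (-14798 + (-5 + (-29 + 46))) - 1/124 = (-14798 + (-5 + 17)) - 1/124 = (-14798 + 12) - 1/124 = -14786 - 1/124 = -1833465/124 ≈ -14786.)
14726 + D = 14726 - 1833465/124 = -7441/124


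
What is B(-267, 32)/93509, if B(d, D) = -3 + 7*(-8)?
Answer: -59/93509 ≈ -0.00063096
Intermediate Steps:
B(d, D) = -59 (B(d, D) = -3 - 56 = -59)
B(-267, 32)/93509 = -59/93509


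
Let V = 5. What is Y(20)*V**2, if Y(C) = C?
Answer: 500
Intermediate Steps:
Y(20)*V**2 = 20*5**2 = 20*25 = 500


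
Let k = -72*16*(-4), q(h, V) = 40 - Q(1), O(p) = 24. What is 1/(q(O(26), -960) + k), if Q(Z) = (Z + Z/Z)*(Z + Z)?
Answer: 1/4644 ≈ 0.00021533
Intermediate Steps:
Q(Z) = 2*Z*(1 + Z) (Q(Z) = (Z + 1)*(2*Z) = (1 + Z)*(2*Z) = 2*Z*(1 + Z))
q(h, V) = 36 (q(h, V) = 40 - 2*(1 + 1) = 40 - 2*2 = 40 - 1*4 = 40 - 4 = 36)
k = 4608 (k = -1152*(-4) = 4608)
1/(q(O(26), -960) + k) = 1/(36 + 4608) = 1/4644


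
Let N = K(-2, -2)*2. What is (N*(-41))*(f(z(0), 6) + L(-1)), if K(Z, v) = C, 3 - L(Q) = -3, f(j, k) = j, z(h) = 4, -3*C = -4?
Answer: -3280/3 ≈ -1093.3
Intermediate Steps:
C = 4/3 (C = -1/3*(-4) = 4/3 ≈ 1.3333)
L(Q) = 6 (L(Q) = 3 - 1*(-3) = 3 + 3 = 6)
K(Z, v) = 4/3
N = 8/3 (N = (4/3)*2 = 8/3 ≈ 2.6667)
(N*(-41))*(f(z(0), 6) + L(-1)) = ((8/3)*(-41))*(4 + 6) = -328/3*10 = -3280/3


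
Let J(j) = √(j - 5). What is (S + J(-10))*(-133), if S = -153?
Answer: 20349 - 133*I*√15 ≈ 20349.0 - 515.11*I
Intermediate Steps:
J(j) = √(-5 + j)
(S + J(-10))*(-133) = (-153 + √(-5 - 10))*(-133) = (-153 + √(-15))*(-133) = (-153 + I*√15)*(-133) = 20349 - 133*I*√15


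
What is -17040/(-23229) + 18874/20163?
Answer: 86889074/52040703 ≈ 1.6696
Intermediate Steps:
-17040/(-23229) + 18874/20163 = -17040*(-1/23229) + 18874*(1/20163) = 5680/7743 + 18874/20163 = 86889074/52040703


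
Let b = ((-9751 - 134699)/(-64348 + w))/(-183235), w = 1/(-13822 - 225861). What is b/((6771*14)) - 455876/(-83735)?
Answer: 814173639265310317751221/149546871705242496911335 ≈ 5.4443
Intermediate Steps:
w = -1/239683 (w = 1/(-239683) = -1/239683 ≈ -4.1722e-6)
b = -1384888374/113042228078039 (b = ((-9751 - 134699)/(-64348 - 1/239683))/(-183235) = -144450/(-15423121685/239683)*(-1/183235) = -144450*(-239683/15423121685)*(-1/183235) = (6924441870/3084624337)*(-1/183235) = -1384888374/113042228078039 ≈ -1.2251e-5)
b/((6771*14)) - 455876/(-83735) = -1384888374/(113042228078039*(6771*14)) - 455876/(-83735) = -1384888374/113042228078039/94794 - 455876*(-1/83735) = -1384888374/113042228078039*1/94794 + 455876/83735 = -230814729/1785954161404938161 + 455876/83735 = 814173639265310317751221/149546871705242496911335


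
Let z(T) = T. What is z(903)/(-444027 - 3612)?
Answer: -301/149213 ≈ -0.0020173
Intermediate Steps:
z(903)/(-444027 - 3612) = 903/(-444027 - 3612) = 903/(-447639) = 903*(-1/447639) = -301/149213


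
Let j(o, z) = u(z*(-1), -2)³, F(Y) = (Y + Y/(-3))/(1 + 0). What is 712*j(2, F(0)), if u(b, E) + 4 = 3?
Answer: -712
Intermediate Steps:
u(b, E) = -1 (u(b, E) = -4 + 3 = -1)
F(Y) = 2*Y/3 (F(Y) = (Y + Y*(-⅓))/1 = (Y - Y/3)*1 = (2*Y/3)*1 = 2*Y/3)
j(o, z) = -1 (j(o, z) = (-1)³ = -1)
712*j(2, F(0)) = 712*(-1) = -712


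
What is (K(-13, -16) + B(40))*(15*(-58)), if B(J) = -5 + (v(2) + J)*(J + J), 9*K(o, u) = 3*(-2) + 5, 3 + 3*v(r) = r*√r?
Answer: -8129860/3 - 46400*√2 ≈ -2.7756e+6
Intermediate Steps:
v(r) = -1 + r^(3/2)/3 (v(r) = -1 + (r*√r)/3 = -1 + r^(3/2)/3)
K(o, u) = -⅑ (K(o, u) = (3*(-2) + 5)/9 = (-6 + 5)/9 = (⅑)*(-1) = -⅑)
B(J) = -5 + 2*J*(-1 + J + 2*√2/3) (B(J) = -5 + ((-1 + 2^(3/2)/3) + J)*(J + J) = -5 + ((-1 + (2*√2)/3) + J)*(2*J) = -5 + ((-1 + 2*√2/3) + J)*(2*J) = -5 + (-1 + J + 2*√2/3)*(2*J) = -5 + 2*J*(-1 + J + 2*√2/3))
(K(-13, -16) + B(40))*(15*(-58)) = (-⅑ + (-5 + 2*40² - ⅔*40*(3 - 2*√2)))*(15*(-58)) = (-⅑ + (-5 + 2*1600 + (-80 + 160*√2/3)))*(-870) = (-⅑ + (-5 + 3200 + (-80 + 160*√2/3)))*(-870) = (-⅑ + (3115 + 160*√2/3))*(-870) = (28034/9 + 160*√2/3)*(-870) = -8129860/3 - 46400*√2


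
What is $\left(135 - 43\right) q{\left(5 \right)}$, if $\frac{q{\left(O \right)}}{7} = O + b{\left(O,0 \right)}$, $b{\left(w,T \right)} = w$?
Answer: $6440$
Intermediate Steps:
$q{\left(O \right)} = 14 O$ ($q{\left(O \right)} = 7 \left(O + O\right) = 7 \cdot 2 O = 14 O$)
$\left(135 - 43\right) q{\left(5 \right)} = \left(135 - 43\right) 14 \cdot 5 = 92 \cdot 70 = 6440$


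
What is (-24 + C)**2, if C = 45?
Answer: 441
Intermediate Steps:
(-24 + C)**2 = (-24 + 45)**2 = 21**2 = 441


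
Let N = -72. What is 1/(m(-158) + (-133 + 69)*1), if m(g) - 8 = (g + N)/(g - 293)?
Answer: -451/25026 ≈ -0.018021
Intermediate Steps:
m(g) = 8 + (-72 + g)/(-293 + g) (m(g) = 8 + (g - 72)/(g - 293) = 8 + (-72 + g)/(-293 + g))
1/(m(-158) + (-133 + 69)*1) = 1/((-2416 + 9*(-158))/(-293 - 158) + (-133 + 69)*1) = 1/((-2416 - 1422)/(-451) - 64*1) = 1/(-1/451*(-3838) - 64) = 1/(3838/451 - 64) = 1/(-25026/451) = -451/25026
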